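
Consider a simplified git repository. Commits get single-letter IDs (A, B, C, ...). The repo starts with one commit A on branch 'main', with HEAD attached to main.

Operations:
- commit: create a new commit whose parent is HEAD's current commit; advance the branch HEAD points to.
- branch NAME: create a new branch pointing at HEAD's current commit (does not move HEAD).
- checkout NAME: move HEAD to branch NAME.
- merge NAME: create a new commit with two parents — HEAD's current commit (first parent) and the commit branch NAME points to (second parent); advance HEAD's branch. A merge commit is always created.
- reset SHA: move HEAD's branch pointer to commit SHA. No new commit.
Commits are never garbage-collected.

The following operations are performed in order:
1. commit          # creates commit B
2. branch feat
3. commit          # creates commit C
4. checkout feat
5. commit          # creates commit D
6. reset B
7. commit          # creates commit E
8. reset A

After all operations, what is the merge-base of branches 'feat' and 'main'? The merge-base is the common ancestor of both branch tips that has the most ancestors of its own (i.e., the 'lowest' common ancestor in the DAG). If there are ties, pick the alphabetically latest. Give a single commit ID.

After op 1 (commit): HEAD=main@B [main=B]
After op 2 (branch): HEAD=main@B [feat=B main=B]
After op 3 (commit): HEAD=main@C [feat=B main=C]
After op 4 (checkout): HEAD=feat@B [feat=B main=C]
After op 5 (commit): HEAD=feat@D [feat=D main=C]
After op 6 (reset): HEAD=feat@B [feat=B main=C]
After op 7 (commit): HEAD=feat@E [feat=E main=C]
After op 8 (reset): HEAD=feat@A [feat=A main=C]
ancestors(feat=A): ['A']
ancestors(main=C): ['A', 'B', 'C']
common: ['A']

Answer: A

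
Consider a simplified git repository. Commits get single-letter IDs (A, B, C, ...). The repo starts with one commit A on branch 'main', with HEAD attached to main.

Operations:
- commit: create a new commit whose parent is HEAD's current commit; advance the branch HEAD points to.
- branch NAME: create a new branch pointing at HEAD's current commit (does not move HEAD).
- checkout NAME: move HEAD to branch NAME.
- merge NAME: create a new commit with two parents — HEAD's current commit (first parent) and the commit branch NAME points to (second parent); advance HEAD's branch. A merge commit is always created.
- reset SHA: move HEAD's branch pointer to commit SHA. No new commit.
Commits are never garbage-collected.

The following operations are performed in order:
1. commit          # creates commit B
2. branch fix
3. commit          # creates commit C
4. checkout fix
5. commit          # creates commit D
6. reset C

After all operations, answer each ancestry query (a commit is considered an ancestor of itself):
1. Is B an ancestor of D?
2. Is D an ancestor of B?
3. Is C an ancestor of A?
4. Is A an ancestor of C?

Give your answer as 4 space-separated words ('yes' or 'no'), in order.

Answer: yes no no yes

Derivation:
After op 1 (commit): HEAD=main@B [main=B]
After op 2 (branch): HEAD=main@B [fix=B main=B]
After op 3 (commit): HEAD=main@C [fix=B main=C]
After op 4 (checkout): HEAD=fix@B [fix=B main=C]
After op 5 (commit): HEAD=fix@D [fix=D main=C]
After op 6 (reset): HEAD=fix@C [fix=C main=C]
ancestors(D) = {A,B,D}; B in? yes
ancestors(B) = {A,B}; D in? no
ancestors(A) = {A}; C in? no
ancestors(C) = {A,B,C}; A in? yes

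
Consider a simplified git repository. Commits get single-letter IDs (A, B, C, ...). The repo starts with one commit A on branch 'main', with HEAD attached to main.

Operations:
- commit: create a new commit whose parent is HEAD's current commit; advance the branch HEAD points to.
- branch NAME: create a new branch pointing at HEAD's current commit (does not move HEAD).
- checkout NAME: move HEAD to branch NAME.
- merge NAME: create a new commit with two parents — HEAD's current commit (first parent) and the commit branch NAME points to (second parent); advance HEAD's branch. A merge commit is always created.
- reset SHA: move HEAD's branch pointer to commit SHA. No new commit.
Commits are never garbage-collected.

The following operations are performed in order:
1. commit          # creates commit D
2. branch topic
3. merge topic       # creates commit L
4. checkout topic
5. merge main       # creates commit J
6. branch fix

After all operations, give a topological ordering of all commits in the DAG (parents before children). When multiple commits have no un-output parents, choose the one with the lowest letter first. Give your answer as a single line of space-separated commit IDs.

After op 1 (commit): HEAD=main@D [main=D]
After op 2 (branch): HEAD=main@D [main=D topic=D]
After op 3 (merge): HEAD=main@L [main=L topic=D]
After op 4 (checkout): HEAD=topic@D [main=L topic=D]
After op 5 (merge): HEAD=topic@J [main=L topic=J]
After op 6 (branch): HEAD=topic@J [fix=J main=L topic=J]
commit A: parents=[]
commit D: parents=['A']
commit J: parents=['D', 'L']
commit L: parents=['D', 'D']

Answer: A D L J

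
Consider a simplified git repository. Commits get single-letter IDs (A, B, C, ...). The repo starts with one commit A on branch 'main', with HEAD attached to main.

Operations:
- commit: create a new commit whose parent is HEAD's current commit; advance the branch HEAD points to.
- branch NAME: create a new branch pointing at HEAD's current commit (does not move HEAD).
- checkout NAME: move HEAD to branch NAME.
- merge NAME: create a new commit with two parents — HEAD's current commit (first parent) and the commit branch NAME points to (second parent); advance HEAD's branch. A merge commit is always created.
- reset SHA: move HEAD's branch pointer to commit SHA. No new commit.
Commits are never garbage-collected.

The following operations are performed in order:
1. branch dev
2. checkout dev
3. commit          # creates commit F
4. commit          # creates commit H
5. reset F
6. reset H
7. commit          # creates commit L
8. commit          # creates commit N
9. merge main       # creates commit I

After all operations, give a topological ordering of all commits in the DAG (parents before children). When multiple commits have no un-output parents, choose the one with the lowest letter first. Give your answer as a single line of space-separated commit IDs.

Answer: A F H L N I

Derivation:
After op 1 (branch): HEAD=main@A [dev=A main=A]
After op 2 (checkout): HEAD=dev@A [dev=A main=A]
After op 3 (commit): HEAD=dev@F [dev=F main=A]
After op 4 (commit): HEAD=dev@H [dev=H main=A]
After op 5 (reset): HEAD=dev@F [dev=F main=A]
After op 6 (reset): HEAD=dev@H [dev=H main=A]
After op 7 (commit): HEAD=dev@L [dev=L main=A]
After op 8 (commit): HEAD=dev@N [dev=N main=A]
After op 9 (merge): HEAD=dev@I [dev=I main=A]
commit A: parents=[]
commit F: parents=['A']
commit H: parents=['F']
commit I: parents=['N', 'A']
commit L: parents=['H']
commit N: parents=['L']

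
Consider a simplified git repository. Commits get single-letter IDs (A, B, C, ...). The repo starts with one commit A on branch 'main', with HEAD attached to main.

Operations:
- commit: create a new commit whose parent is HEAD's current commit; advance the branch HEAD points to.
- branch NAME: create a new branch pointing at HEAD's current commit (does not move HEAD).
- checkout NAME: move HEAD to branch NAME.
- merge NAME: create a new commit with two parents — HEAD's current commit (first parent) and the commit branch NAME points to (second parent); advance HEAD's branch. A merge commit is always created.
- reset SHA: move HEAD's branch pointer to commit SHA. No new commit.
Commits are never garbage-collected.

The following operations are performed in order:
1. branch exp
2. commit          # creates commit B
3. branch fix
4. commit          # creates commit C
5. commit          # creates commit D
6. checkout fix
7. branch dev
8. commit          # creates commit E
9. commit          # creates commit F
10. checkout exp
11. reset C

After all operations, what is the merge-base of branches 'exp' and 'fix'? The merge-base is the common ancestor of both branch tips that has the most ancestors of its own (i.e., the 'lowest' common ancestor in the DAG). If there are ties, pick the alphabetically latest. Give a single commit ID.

After op 1 (branch): HEAD=main@A [exp=A main=A]
After op 2 (commit): HEAD=main@B [exp=A main=B]
After op 3 (branch): HEAD=main@B [exp=A fix=B main=B]
After op 4 (commit): HEAD=main@C [exp=A fix=B main=C]
After op 5 (commit): HEAD=main@D [exp=A fix=B main=D]
After op 6 (checkout): HEAD=fix@B [exp=A fix=B main=D]
After op 7 (branch): HEAD=fix@B [dev=B exp=A fix=B main=D]
After op 8 (commit): HEAD=fix@E [dev=B exp=A fix=E main=D]
After op 9 (commit): HEAD=fix@F [dev=B exp=A fix=F main=D]
After op 10 (checkout): HEAD=exp@A [dev=B exp=A fix=F main=D]
After op 11 (reset): HEAD=exp@C [dev=B exp=C fix=F main=D]
ancestors(exp=C): ['A', 'B', 'C']
ancestors(fix=F): ['A', 'B', 'E', 'F']
common: ['A', 'B']

Answer: B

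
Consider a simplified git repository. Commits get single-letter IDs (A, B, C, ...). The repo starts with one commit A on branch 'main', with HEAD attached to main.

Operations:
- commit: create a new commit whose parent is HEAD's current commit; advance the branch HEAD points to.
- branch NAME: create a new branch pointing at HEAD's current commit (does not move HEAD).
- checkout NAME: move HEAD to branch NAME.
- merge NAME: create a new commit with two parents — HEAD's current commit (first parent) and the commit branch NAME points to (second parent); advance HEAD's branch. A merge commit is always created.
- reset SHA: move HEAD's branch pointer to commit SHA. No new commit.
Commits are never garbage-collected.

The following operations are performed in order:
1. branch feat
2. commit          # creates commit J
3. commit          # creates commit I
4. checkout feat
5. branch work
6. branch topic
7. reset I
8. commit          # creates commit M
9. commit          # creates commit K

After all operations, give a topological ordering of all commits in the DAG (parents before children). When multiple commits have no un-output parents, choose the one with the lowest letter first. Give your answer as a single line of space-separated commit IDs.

Answer: A J I M K

Derivation:
After op 1 (branch): HEAD=main@A [feat=A main=A]
After op 2 (commit): HEAD=main@J [feat=A main=J]
After op 3 (commit): HEAD=main@I [feat=A main=I]
After op 4 (checkout): HEAD=feat@A [feat=A main=I]
After op 5 (branch): HEAD=feat@A [feat=A main=I work=A]
After op 6 (branch): HEAD=feat@A [feat=A main=I topic=A work=A]
After op 7 (reset): HEAD=feat@I [feat=I main=I topic=A work=A]
After op 8 (commit): HEAD=feat@M [feat=M main=I topic=A work=A]
After op 9 (commit): HEAD=feat@K [feat=K main=I topic=A work=A]
commit A: parents=[]
commit I: parents=['J']
commit J: parents=['A']
commit K: parents=['M']
commit M: parents=['I']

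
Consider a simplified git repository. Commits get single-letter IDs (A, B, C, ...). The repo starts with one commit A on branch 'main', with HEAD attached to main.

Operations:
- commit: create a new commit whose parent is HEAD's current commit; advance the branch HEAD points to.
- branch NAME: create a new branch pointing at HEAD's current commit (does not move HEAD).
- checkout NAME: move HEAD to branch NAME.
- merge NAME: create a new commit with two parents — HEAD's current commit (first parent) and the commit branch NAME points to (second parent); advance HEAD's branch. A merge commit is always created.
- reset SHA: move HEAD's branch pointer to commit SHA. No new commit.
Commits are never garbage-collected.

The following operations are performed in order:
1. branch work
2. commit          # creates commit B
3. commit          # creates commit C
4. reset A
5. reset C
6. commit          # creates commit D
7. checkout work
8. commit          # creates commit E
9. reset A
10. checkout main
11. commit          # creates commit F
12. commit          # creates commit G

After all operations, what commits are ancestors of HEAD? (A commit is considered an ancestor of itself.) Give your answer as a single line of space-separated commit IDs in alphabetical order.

Answer: A B C D F G

Derivation:
After op 1 (branch): HEAD=main@A [main=A work=A]
After op 2 (commit): HEAD=main@B [main=B work=A]
After op 3 (commit): HEAD=main@C [main=C work=A]
After op 4 (reset): HEAD=main@A [main=A work=A]
After op 5 (reset): HEAD=main@C [main=C work=A]
After op 6 (commit): HEAD=main@D [main=D work=A]
After op 7 (checkout): HEAD=work@A [main=D work=A]
After op 8 (commit): HEAD=work@E [main=D work=E]
After op 9 (reset): HEAD=work@A [main=D work=A]
After op 10 (checkout): HEAD=main@D [main=D work=A]
After op 11 (commit): HEAD=main@F [main=F work=A]
After op 12 (commit): HEAD=main@G [main=G work=A]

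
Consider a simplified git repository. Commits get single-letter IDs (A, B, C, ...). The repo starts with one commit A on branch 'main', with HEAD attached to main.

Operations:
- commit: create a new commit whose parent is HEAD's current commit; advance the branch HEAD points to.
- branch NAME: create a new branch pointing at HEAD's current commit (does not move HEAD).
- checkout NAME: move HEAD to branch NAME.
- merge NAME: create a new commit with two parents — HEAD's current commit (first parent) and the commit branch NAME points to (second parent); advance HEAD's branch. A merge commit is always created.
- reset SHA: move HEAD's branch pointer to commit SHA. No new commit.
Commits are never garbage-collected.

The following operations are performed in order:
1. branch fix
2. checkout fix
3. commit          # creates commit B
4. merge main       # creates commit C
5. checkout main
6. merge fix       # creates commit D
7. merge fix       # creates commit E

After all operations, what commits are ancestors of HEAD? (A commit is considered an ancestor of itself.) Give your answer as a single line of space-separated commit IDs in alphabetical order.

After op 1 (branch): HEAD=main@A [fix=A main=A]
After op 2 (checkout): HEAD=fix@A [fix=A main=A]
After op 3 (commit): HEAD=fix@B [fix=B main=A]
After op 4 (merge): HEAD=fix@C [fix=C main=A]
After op 5 (checkout): HEAD=main@A [fix=C main=A]
After op 6 (merge): HEAD=main@D [fix=C main=D]
After op 7 (merge): HEAD=main@E [fix=C main=E]

Answer: A B C D E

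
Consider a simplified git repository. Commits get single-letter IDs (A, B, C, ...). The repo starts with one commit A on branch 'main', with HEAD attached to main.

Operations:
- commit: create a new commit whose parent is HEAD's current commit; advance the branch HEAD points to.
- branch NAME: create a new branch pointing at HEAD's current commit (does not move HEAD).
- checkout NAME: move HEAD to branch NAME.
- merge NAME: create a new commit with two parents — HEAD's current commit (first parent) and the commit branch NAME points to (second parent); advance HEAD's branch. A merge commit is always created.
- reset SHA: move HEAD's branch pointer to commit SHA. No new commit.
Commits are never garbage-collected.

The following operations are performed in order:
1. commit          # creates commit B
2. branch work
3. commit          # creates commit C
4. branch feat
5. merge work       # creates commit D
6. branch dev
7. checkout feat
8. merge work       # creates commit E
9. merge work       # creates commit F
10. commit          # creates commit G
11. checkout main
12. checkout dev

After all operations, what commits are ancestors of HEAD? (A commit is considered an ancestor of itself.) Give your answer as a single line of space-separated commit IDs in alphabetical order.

Answer: A B C D

Derivation:
After op 1 (commit): HEAD=main@B [main=B]
After op 2 (branch): HEAD=main@B [main=B work=B]
After op 3 (commit): HEAD=main@C [main=C work=B]
After op 4 (branch): HEAD=main@C [feat=C main=C work=B]
After op 5 (merge): HEAD=main@D [feat=C main=D work=B]
After op 6 (branch): HEAD=main@D [dev=D feat=C main=D work=B]
After op 7 (checkout): HEAD=feat@C [dev=D feat=C main=D work=B]
After op 8 (merge): HEAD=feat@E [dev=D feat=E main=D work=B]
After op 9 (merge): HEAD=feat@F [dev=D feat=F main=D work=B]
After op 10 (commit): HEAD=feat@G [dev=D feat=G main=D work=B]
After op 11 (checkout): HEAD=main@D [dev=D feat=G main=D work=B]
After op 12 (checkout): HEAD=dev@D [dev=D feat=G main=D work=B]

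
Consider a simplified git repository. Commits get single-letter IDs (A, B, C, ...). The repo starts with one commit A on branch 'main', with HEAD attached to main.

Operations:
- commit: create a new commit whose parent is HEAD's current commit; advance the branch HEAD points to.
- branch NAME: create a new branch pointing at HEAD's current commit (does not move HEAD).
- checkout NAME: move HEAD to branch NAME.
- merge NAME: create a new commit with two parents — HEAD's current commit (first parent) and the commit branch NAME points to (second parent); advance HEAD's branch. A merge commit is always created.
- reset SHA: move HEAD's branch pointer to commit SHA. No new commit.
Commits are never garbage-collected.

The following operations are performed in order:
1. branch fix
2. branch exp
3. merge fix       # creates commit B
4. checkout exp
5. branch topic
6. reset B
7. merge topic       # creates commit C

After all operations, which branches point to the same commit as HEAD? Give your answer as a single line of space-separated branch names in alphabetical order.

Answer: exp

Derivation:
After op 1 (branch): HEAD=main@A [fix=A main=A]
After op 2 (branch): HEAD=main@A [exp=A fix=A main=A]
After op 3 (merge): HEAD=main@B [exp=A fix=A main=B]
After op 4 (checkout): HEAD=exp@A [exp=A fix=A main=B]
After op 5 (branch): HEAD=exp@A [exp=A fix=A main=B topic=A]
After op 6 (reset): HEAD=exp@B [exp=B fix=A main=B topic=A]
After op 7 (merge): HEAD=exp@C [exp=C fix=A main=B topic=A]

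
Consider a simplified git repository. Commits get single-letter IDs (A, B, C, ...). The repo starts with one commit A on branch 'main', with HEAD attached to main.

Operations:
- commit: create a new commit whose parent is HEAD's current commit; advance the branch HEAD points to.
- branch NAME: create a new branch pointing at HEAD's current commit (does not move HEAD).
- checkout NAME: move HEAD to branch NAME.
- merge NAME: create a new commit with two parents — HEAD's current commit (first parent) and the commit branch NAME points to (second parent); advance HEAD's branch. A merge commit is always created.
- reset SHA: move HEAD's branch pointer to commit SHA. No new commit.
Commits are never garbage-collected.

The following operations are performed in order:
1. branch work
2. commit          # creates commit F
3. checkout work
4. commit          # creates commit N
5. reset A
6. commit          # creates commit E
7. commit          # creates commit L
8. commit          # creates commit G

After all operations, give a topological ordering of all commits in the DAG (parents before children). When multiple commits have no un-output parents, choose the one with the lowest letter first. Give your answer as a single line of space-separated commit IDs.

After op 1 (branch): HEAD=main@A [main=A work=A]
After op 2 (commit): HEAD=main@F [main=F work=A]
After op 3 (checkout): HEAD=work@A [main=F work=A]
After op 4 (commit): HEAD=work@N [main=F work=N]
After op 5 (reset): HEAD=work@A [main=F work=A]
After op 6 (commit): HEAD=work@E [main=F work=E]
After op 7 (commit): HEAD=work@L [main=F work=L]
After op 8 (commit): HEAD=work@G [main=F work=G]
commit A: parents=[]
commit E: parents=['A']
commit F: parents=['A']
commit G: parents=['L']
commit L: parents=['E']
commit N: parents=['A']

Answer: A E F L G N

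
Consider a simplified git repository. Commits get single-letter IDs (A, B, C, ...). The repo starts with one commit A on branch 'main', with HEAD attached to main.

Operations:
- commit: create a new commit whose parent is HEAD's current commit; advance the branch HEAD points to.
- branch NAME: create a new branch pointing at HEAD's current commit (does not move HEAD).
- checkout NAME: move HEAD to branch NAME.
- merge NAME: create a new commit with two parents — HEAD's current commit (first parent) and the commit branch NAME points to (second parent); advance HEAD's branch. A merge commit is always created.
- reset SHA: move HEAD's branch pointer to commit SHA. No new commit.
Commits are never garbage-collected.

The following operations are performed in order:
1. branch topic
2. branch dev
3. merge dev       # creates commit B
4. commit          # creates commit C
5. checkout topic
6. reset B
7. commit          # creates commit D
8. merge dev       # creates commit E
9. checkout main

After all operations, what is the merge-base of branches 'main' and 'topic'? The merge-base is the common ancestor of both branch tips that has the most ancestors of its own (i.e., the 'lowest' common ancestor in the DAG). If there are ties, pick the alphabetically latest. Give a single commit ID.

After op 1 (branch): HEAD=main@A [main=A topic=A]
After op 2 (branch): HEAD=main@A [dev=A main=A topic=A]
After op 3 (merge): HEAD=main@B [dev=A main=B topic=A]
After op 4 (commit): HEAD=main@C [dev=A main=C topic=A]
After op 5 (checkout): HEAD=topic@A [dev=A main=C topic=A]
After op 6 (reset): HEAD=topic@B [dev=A main=C topic=B]
After op 7 (commit): HEAD=topic@D [dev=A main=C topic=D]
After op 8 (merge): HEAD=topic@E [dev=A main=C topic=E]
After op 9 (checkout): HEAD=main@C [dev=A main=C topic=E]
ancestors(main=C): ['A', 'B', 'C']
ancestors(topic=E): ['A', 'B', 'D', 'E']
common: ['A', 'B']

Answer: B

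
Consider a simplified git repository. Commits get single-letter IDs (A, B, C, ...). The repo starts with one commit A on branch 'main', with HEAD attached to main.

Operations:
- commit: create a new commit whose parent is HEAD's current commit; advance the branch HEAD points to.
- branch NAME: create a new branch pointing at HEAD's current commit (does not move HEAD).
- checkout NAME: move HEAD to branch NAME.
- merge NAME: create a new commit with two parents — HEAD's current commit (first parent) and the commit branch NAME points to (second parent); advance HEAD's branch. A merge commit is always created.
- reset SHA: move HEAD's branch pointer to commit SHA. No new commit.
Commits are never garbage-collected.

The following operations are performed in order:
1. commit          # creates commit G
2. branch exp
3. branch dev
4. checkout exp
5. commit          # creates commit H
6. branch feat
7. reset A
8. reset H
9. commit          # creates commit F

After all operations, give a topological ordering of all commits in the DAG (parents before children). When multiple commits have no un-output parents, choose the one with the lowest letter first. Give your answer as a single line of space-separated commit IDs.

Answer: A G H F

Derivation:
After op 1 (commit): HEAD=main@G [main=G]
After op 2 (branch): HEAD=main@G [exp=G main=G]
After op 3 (branch): HEAD=main@G [dev=G exp=G main=G]
After op 4 (checkout): HEAD=exp@G [dev=G exp=G main=G]
After op 5 (commit): HEAD=exp@H [dev=G exp=H main=G]
After op 6 (branch): HEAD=exp@H [dev=G exp=H feat=H main=G]
After op 7 (reset): HEAD=exp@A [dev=G exp=A feat=H main=G]
After op 8 (reset): HEAD=exp@H [dev=G exp=H feat=H main=G]
After op 9 (commit): HEAD=exp@F [dev=G exp=F feat=H main=G]
commit A: parents=[]
commit F: parents=['H']
commit G: parents=['A']
commit H: parents=['G']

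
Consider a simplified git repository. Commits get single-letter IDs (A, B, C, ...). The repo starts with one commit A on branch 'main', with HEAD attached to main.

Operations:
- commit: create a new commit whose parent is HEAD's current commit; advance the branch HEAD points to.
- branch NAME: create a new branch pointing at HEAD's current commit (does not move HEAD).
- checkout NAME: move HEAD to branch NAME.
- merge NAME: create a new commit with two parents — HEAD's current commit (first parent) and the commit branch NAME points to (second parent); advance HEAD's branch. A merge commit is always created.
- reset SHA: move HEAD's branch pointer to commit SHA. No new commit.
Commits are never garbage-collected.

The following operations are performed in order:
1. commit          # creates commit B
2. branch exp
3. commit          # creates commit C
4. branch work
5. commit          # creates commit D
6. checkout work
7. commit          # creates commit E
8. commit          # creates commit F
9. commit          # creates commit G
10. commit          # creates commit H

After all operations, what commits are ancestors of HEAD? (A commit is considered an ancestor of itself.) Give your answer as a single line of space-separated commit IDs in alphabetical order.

After op 1 (commit): HEAD=main@B [main=B]
After op 2 (branch): HEAD=main@B [exp=B main=B]
After op 3 (commit): HEAD=main@C [exp=B main=C]
After op 4 (branch): HEAD=main@C [exp=B main=C work=C]
After op 5 (commit): HEAD=main@D [exp=B main=D work=C]
After op 6 (checkout): HEAD=work@C [exp=B main=D work=C]
After op 7 (commit): HEAD=work@E [exp=B main=D work=E]
After op 8 (commit): HEAD=work@F [exp=B main=D work=F]
After op 9 (commit): HEAD=work@G [exp=B main=D work=G]
After op 10 (commit): HEAD=work@H [exp=B main=D work=H]

Answer: A B C E F G H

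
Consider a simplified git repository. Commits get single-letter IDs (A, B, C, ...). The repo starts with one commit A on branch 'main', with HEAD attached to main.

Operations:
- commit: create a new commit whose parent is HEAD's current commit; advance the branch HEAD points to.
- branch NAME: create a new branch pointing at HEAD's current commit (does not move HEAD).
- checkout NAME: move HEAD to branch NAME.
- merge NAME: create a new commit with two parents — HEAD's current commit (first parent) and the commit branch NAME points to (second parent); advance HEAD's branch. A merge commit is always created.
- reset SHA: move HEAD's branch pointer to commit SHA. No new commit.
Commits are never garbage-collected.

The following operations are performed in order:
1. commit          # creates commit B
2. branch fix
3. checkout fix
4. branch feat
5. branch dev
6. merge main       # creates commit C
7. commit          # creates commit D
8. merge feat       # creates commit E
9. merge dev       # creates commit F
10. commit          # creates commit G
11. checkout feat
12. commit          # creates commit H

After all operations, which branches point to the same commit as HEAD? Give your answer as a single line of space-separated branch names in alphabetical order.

Answer: feat

Derivation:
After op 1 (commit): HEAD=main@B [main=B]
After op 2 (branch): HEAD=main@B [fix=B main=B]
After op 3 (checkout): HEAD=fix@B [fix=B main=B]
After op 4 (branch): HEAD=fix@B [feat=B fix=B main=B]
After op 5 (branch): HEAD=fix@B [dev=B feat=B fix=B main=B]
After op 6 (merge): HEAD=fix@C [dev=B feat=B fix=C main=B]
After op 7 (commit): HEAD=fix@D [dev=B feat=B fix=D main=B]
After op 8 (merge): HEAD=fix@E [dev=B feat=B fix=E main=B]
After op 9 (merge): HEAD=fix@F [dev=B feat=B fix=F main=B]
After op 10 (commit): HEAD=fix@G [dev=B feat=B fix=G main=B]
After op 11 (checkout): HEAD=feat@B [dev=B feat=B fix=G main=B]
After op 12 (commit): HEAD=feat@H [dev=B feat=H fix=G main=B]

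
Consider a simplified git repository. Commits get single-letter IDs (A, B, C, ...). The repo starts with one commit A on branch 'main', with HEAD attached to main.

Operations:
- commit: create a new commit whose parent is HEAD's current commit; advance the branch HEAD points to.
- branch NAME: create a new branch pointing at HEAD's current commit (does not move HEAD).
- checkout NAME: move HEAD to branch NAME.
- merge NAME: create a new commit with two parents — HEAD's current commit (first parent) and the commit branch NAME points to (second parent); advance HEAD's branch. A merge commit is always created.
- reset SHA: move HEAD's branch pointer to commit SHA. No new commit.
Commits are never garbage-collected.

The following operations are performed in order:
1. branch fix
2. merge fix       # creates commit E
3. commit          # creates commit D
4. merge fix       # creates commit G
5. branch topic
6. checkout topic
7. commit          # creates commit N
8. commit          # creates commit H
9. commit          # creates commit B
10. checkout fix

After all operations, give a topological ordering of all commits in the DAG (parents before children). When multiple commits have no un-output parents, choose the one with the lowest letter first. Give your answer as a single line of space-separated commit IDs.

After op 1 (branch): HEAD=main@A [fix=A main=A]
After op 2 (merge): HEAD=main@E [fix=A main=E]
After op 3 (commit): HEAD=main@D [fix=A main=D]
After op 4 (merge): HEAD=main@G [fix=A main=G]
After op 5 (branch): HEAD=main@G [fix=A main=G topic=G]
After op 6 (checkout): HEAD=topic@G [fix=A main=G topic=G]
After op 7 (commit): HEAD=topic@N [fix=A main=G topic=N]
After op 8 (commit): HEAD=topic@H [fix=A main=G topic=H]
After op 9 (commit): HEAD=topic@B [fix=A main=G topic=B]
After op 10 (checkout): HEAD=fix@A [fix=A main=G topic=B]
commit A: parents=[]
commit B: parents=['H']
commit D: parents=['E']
commit E: parents=['A', 'A']
commit G: parents=['D', 'A']
commit H: parents=['N']
commit N: parents=['G']

Answer: A E D G N H B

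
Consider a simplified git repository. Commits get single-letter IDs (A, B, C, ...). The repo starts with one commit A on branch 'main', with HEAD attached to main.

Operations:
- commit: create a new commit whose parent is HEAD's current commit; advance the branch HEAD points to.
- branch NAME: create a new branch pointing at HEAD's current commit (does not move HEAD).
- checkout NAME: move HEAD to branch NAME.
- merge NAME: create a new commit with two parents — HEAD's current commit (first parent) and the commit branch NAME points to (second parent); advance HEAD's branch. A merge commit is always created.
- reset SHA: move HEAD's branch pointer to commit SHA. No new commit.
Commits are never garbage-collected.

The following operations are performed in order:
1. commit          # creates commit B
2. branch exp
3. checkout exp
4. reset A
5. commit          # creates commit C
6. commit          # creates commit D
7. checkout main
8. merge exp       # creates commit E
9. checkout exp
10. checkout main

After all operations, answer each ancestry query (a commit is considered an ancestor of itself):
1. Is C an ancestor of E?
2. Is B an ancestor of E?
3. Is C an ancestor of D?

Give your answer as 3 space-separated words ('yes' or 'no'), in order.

Answer: yes yes yes

Derivation:
After op 1 (commit): HEAD=main@B [main=B]
After op 2 (branch): HEAD=main@B [exp=B main=B]
After op 3 (checkout): HEAD=exp@B [exp=B main=B]
After op 4 (reset): HEAD=exp@A [exp=A main=B]
After op 5 (commit): HEAD=exp@C [exp=C main=B]
After op 6 (commit): HEAD=exp@D [exp=D main=B]
After op 7 (checkout): HEAD=main@B [exp=D main=B]
After op 8 (merge): HEAD=main@E [exp=D main=E]
After op 9 (checkout): HEAD=exp@D [exp=D main=E]
After op 10 (checkout): HEAD=main@E [exp=D main=E]
ancestors(E) = {A,B,C,D,E}; C in? yes
ancestors(E) = {A,B,C,D,E}; B in? yes
ancestors(D) = {A,C,D}; C in? yes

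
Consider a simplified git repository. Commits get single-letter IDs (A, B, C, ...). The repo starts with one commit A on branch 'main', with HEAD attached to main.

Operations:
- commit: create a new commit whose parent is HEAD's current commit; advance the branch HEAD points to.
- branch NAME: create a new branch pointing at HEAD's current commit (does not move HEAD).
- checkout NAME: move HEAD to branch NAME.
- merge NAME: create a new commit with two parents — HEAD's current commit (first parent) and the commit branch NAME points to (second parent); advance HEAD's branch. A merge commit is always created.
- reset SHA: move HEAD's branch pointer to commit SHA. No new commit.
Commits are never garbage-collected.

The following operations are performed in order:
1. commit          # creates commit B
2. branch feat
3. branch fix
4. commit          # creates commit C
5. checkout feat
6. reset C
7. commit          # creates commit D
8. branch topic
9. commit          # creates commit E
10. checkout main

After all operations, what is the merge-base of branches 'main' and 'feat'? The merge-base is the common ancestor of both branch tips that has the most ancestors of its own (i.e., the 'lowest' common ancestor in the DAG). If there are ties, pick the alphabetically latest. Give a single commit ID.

Answer: C

Derivation:
After op 1 (commit): HEAD=main@B [main=B]
After op 2 (branch): HEAD=main@B [feat=B main=B]
After op 3 (branch): HEAD=main@B [feat=B fix=B main=B]
After op 4 (commit): HEAD=main@C [feat=B fix=B main=C]
After op 5 (checkout): HEAD=feat@B [feat=B fix=B main=C]
After op 6 (reset): HEAD=feat@C [feat=C fix=B main=C]
After op 7 (commit): HEAD=feat@D [feat=D fix=B main=C]
After op 8 (branch): HEAD=feat@D [feat=D fix=B main=C topic=D]
After op 9 (commit): HEAD=feat@E [feat=E fix=B main=C topic=D]
After op 10 (checkout): HEAD=main@C [feat=E fix=B main=C topic=D]
ancestors(main=C): ['A', 'B', 'C']
ancestors(feat=E): ['A', 'B', 'C', 'D', 'E']
common: ['A', 'B', 'C']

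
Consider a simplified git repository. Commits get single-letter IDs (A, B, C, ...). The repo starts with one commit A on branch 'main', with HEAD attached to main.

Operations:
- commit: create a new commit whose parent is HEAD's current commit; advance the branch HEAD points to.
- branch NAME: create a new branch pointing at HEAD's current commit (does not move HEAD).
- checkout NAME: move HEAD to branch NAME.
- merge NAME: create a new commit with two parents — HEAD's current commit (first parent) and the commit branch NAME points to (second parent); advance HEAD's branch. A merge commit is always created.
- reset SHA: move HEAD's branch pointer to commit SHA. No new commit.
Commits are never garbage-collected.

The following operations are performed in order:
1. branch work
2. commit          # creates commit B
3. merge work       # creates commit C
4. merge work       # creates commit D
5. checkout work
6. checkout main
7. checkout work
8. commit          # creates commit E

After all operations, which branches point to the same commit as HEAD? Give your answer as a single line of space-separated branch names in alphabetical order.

After op 1 (branch): HEAD=main@A [main=A work=A]
After op 2 (commit): HEAD=main@B [main=B work=A]
After op 3 (merge): HEAD=main@C [main=C work=A]
After op 4 (merge): HEAD=main@D [main=D work=A]
After op 5 (checkout): HEAD=work@A [main=D work=A]
After op 6 (checkout): HEAD=main@D [main=D work=A]
After op 7 (checkout): HEAD=work@A [main=D work=A]
After op 8 (commit): HEAD=work@E [main=D work=E]

Answer: work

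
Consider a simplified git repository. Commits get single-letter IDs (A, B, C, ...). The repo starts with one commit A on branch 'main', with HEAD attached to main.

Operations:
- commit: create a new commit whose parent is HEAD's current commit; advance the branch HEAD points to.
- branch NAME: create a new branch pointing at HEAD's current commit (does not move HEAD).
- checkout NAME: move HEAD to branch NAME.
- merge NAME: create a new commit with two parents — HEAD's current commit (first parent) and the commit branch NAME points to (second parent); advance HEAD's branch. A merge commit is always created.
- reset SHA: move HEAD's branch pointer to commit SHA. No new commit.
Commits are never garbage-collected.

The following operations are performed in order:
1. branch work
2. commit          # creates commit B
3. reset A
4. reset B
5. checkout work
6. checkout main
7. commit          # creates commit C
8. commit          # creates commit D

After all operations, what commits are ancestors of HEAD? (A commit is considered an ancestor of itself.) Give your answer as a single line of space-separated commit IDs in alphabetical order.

Answer: A B C D

Derivation:
After op 1 (branch): HEAD=main@A [main=A work=A]
After op 2 (commit): HEAD=main@B [main=B work=A]
After op 3 (reset): HEAD=main@A [main=A work=A]
After op 4 (reset): HEAD=main@B [main=B work=A]
After op 5 (checkout): HEAD=work@A [main=B work=A]
After op 6 (checkout): HEAD=main@B [main=B work=A]
After op 7 (commit): HEAD=main@C [main=C work=A]
After op 8 (commit): HEAD=main@D [main=D work=A]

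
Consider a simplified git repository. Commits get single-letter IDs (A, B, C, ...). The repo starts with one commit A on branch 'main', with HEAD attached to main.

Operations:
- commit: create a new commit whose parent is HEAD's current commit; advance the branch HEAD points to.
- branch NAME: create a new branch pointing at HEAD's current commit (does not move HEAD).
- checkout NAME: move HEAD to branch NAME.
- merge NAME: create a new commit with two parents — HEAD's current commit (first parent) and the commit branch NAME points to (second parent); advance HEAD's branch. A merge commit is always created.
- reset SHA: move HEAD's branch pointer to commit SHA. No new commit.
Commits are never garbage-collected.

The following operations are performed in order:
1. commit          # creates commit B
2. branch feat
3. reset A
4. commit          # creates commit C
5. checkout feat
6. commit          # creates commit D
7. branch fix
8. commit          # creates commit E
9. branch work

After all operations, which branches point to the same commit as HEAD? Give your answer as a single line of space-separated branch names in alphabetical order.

Answer: feat work

Derivation:
After op 1 (commit): HEAD=main@B [main=B]
After op 2 (branch): HEAD=main@B [feat=B main=B]
After op 3 (reset): HEAD=main@A [feat=B main=A]
After op 4 (commit): HEAD=main@C [feat=B main=C]
After op 5 (checkout): HEAD=feat@B [feat=B main=C]
After op 6 (commit): HEAD=feat@D [feat=D main=C]
After op 7 (branch): HEAD=feat@D [feat=D fix=D main=C]
After op 8 (commit): HEAD=feat@E [feat=E fix=D main=C]
After op 9 (branch): HEAD=feat@E [feat=E fix=D main=C work=E]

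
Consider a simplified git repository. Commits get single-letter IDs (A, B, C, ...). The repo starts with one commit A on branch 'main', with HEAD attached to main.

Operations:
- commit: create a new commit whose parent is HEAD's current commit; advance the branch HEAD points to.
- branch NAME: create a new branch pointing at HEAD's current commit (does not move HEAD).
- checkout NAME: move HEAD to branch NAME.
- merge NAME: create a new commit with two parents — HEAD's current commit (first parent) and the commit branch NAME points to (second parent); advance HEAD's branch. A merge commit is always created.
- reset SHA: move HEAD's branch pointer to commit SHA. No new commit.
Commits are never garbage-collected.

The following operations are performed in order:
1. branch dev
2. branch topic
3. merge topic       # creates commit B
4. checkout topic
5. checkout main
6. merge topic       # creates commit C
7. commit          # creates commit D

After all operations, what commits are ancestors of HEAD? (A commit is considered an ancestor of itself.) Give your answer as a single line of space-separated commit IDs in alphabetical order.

After op 1 (branch): HEAD=main@A [dev=A main=A]
After op 2 (branch): HEAD=main@A [dev=A main=A topic=A]
After op 3 (merge): HEAD=main@B [dev=A main=B topic=A]
After op 4 (checkout): HEAD=topic@A [dev=A main=B topic=A]
After op 5 (checkout): HEAD=main@B [dev=A main=B topic=A]
After op 6 (merge): HEAD=main@C [dev=A main=C topic=A]
After op 7 (commit): HEAD=main@D [dev=A main=D topic=A]

Answer: A B C D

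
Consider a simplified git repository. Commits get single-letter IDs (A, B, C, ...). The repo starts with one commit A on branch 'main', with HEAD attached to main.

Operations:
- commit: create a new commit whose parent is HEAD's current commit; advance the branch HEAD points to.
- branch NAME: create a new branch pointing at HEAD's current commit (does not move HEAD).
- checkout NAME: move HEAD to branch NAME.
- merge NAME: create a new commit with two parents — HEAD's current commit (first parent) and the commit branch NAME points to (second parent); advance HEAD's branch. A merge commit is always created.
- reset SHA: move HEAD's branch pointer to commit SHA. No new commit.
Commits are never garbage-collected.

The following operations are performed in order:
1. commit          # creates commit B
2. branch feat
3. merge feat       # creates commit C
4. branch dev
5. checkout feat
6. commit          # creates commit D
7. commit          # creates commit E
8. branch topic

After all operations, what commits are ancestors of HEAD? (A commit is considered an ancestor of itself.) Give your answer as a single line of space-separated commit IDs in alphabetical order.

After op 1 (commit): HEAD=main@B [main=B]
After op 2 (branch): HEAD=main@B [feat=B main=B]
After op 3 (merge): HEAD=main@C [feat=B main=C]
After op 4 (branch): HEAD=main@C [dev=C feat=B main=C]
After op 5 (checkout): HEAD=feat@B [dev=C feat=B main=C]
After op 6 (commit): HEAD=feat@D [dev=C feat=D main=C]
After op 7 (commit): HEAD=feat@E [dev=C feat=E main=C]
After op 8 (branch): HEAD=feat@E [dev=C feat=E main=C topic=E]

Answer: A B D E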